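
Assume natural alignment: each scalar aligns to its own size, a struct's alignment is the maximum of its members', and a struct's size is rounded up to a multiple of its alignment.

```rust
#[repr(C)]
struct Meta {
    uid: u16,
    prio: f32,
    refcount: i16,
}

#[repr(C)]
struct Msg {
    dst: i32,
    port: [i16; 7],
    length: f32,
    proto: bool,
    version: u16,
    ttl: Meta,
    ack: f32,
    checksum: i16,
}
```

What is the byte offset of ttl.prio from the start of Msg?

Meta: uid at 0 (size 2, align 2) → ends 2; pad 2 to align 4 for prio; prio at 4 (size 4, align 4) → ends 8; refcount at 8 (size 2, align 2) → ends 10; tail pad 2 to reach multiple of 4; total 12 bytes, alignment 4
dst at 0 (size 4, align 4) → ends 4
port at 4 (size 14, align 2) → ends 18
pad 2 to align 4 for length
length at 20 (size 4, align 4) → ends 24
proto at 24 (size 1, align 1) → ends 25
pad 1 to align 2 for version
version at 26 (size 2, align 2) → ends 28
ttl at 28 (size 12, align 4) → ends 40
within Meta: prio at 4
28 + 4 = 32

32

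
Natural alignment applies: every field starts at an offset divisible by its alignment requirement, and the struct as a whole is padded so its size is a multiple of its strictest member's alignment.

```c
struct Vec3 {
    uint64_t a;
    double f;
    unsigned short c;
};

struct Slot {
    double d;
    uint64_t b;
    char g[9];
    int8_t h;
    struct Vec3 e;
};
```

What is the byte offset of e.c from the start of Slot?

48

Vec3: @0: a [8B, align 8] → 8; @8: f [8B, align 8] → 16; @16: c [2B, align 2] → 18; +6 tail pad (align 8); size 24, align 8
@0: d [8B, align 8] → 8
@8: b [8B, align 8] → 16
@16: g [9B, align 1] → 25
@25: h [1B, align 1] → 26
+6 pad (align 8)
@32: e [24B, align 8] → 56
within Vec3: c at 16
32 + 16 = 48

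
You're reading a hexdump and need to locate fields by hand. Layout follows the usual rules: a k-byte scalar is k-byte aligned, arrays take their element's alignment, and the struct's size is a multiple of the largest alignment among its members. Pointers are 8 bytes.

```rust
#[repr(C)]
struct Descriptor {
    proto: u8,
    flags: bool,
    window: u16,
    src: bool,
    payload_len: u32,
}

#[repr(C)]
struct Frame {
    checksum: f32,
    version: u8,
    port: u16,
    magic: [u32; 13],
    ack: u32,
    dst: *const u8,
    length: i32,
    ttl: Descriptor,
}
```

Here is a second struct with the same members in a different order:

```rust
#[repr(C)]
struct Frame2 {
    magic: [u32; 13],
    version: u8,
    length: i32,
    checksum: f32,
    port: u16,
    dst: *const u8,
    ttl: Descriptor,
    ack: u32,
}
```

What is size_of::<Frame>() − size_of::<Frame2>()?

Descriptor: 0..1  proto  (1B, 1-aligned); 1..2  flags  (1B, 1-aligned); 2..4  window  (2B, 2-aligned); 4..5  src  (1B, 1-aligned); 5..8  -- padding (3B); 8..12  payload_len  (4B, 4-aligned); sizeof = 12, alignof = 4
0..4  checksum  (4B, 4-aligned)
4..5  version  (1B, 1-aligned)
5..6  -- padding (1B)
6..8  port  (2B, 2-aligned)
8..60  magic  (52B, 4-aligned)
60..64  ack  (4B, 4-aligned)
64..72  dst  (8B, 8-aligned)
72..76  length  (4B, 4-aligned)
76..88  ttl  (12B, 4-aligned)
sizeof = 88, alignof = 8
— Frame2 —
0..52  magic  (52B, 4-aligned)
52..53  version  (1B, 1-aligned)
53..56  -- padding (3B)
56..60  length  (4B, 4-aligned)
60..64  checksum  (4B, 4-aligned)
64..66  port  (2B, 2-aligned)
66..72  -- padding (6B)
72..80  dst  (8B, 8-aligned)
80..92  ttl  (12B, 4-aligned)
92..96  ack  (4B, 4-aligned)
sizeof = 96, alignof = 8
88 − 96 = -8

-8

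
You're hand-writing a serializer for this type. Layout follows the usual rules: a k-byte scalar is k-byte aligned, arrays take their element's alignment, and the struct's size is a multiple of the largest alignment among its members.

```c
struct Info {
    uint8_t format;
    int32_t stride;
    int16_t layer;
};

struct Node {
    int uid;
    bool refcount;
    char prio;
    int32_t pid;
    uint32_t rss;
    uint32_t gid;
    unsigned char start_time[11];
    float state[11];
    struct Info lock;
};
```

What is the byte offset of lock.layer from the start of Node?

84

Info: 0..1  format  (1B, 1-aligned); 1..4  -- padding (3B); 4..8  stride  (4B, 4-aligned); 8..10  layer  (2B, 2-aligned); 10..12  -- tail padding (2B); sizeof = 12, alignof = 4
0..4  uid  (4B, 4-aligned)
4..5  refcount  (1B, 1-aligned)
5..6  prio  (1B, 1-aligned)
6..8  -- padding (2B)
8..12  pid  (4B, 4-aligned)
12..16  rss  (4B, 4-aligned)
16..20  gid  (4B, 4-aligned)
20..31  start_time  (11B, 1-aligned)
31..32  -- padding (1B)
32..76  state  (44B, 4-aligned)
76..88  lock  (12B, 4-aligned)
within Info: layer at 8
76 + 8 = 84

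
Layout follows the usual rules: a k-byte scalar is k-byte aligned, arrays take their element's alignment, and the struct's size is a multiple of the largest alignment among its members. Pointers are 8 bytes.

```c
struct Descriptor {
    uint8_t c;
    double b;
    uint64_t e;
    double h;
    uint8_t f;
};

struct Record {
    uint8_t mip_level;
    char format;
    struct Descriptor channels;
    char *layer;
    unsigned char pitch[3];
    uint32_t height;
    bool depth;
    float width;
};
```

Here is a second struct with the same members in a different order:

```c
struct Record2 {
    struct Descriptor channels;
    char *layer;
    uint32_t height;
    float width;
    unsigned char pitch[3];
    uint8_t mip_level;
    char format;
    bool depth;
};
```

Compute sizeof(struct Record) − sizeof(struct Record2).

Descriptor: 0..1  c  (1B, 1-aligned); 1..8  -- padding (7B); 8..16  b  (8B, 8-aligned); 16..24  e  (8B, 8-aligned); 24..32  h  (8B, 8-aligned); 32..33  f  (1B, 1-aligned); 33..40  -- tail padding (7B); sizeof = 40, alignof = 8
0..1  mip_level  (1B, 1-aligned)
1..2  format  (1B, 1-aligned)
2..8  -- padding (6B)
8..48  channels  (40B, 8-aligned)
48..56  layer  (8B, 8-aligned)
56..59  pitch  (3B, 1-aligned)
59..60  -- padding (1B)
60..64  height  (4B, 4-aligned)
64..65  depth  (1B, 1-aligned)
65..68  -- padding (3B)
68..72  width  (4B, 4-aligned)
sizeof = 72, alignof = 8
— Record2 —
0..40  channels  (40B, 8-aligned)
40..48  layer  (8B, 8-aligned)
48..52  height  (4B, 4-aligned)
52..56  width  (4B, 4-aligned)
56..59  pitch  (3B, 1-aligned)
59..60  mip_level  (1B, 1-aligned)
60..61  format  (1B, 1-aligned)
61..62  depth  (1B, 1-aligned)
62..64  -- tail padding (2B)
sizeof = 64, alignof = 8
72 − 64 = 8

8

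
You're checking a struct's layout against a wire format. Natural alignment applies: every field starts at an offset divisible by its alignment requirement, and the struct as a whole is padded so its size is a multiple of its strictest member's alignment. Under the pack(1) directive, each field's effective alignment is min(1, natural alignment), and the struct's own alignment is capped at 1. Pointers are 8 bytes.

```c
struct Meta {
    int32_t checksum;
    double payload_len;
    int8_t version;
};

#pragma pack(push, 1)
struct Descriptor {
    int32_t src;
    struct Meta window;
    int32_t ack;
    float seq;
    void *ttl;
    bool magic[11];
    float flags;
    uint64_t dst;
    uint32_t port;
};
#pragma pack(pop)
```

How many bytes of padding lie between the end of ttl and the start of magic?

Meta: checksum at 0 (size 4, align 4) → ends 4; pad 4 to align 8 for payload_len; payload_len at 8 (size 8, align 8) → ends 16; version at 16 (size 1, align 1) → ends 17; tail pad 7 to reach multiple of 8; total 24 bytes, alignment 8
src at 0 (size 4, align 1) → ends 4
window at 4 (size 24, align 1) → ends 28
ack at 28 (size 4, align 1) → ends 32
seq at 32 (size 4, align 1) → ends 36
ttl at 36 (size 8, align 1) → ends 44
magic at 44 (size 11, align 1) → ends 55

0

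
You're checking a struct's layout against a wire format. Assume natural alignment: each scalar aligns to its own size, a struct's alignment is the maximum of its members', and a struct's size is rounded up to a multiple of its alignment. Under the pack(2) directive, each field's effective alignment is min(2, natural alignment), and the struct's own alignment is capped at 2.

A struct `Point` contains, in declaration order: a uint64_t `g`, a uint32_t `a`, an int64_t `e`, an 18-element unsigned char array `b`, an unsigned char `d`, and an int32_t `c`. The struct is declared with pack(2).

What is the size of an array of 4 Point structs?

176

0..8  g  (8B, 2-aligned)
8..12  a  (4B, 2-aligned)
12..20  e  (8B, 2-aligned)
20..38  b  (18B, 1-aligned)
38..39  d  (1B, 1-aligned)
39..40  -- padding (1B)
40..44  c  (4B, 2-aligned)
sizeof = 44, alignof = 2
array of 4: 4 × 44 = 176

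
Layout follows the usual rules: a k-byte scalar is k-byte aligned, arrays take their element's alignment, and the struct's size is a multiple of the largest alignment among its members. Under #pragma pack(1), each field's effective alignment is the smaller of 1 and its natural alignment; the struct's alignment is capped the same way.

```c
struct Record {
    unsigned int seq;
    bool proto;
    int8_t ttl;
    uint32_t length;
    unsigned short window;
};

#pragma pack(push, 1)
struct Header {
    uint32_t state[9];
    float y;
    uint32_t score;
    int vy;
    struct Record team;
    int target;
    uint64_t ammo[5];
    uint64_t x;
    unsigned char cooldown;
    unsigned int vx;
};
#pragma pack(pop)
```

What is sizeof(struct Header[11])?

Record: seq at 0 (size 4, align 4) → ends 4; proto at 4 (size 1, align 1) → ends 5; ttl at 5 (size 1, align 1) → ends 6; pad 2 to align 4 for length; length at 8 (size 4, align 4) → ends 12; window at 12 (size 2, align 2) → ends 14; tail pad 2 to reach multiple of 4; total 16 bytes, alignment 4
state at 0 (size 36, align 1) → ends 36
y at 36 (size 4, align 1) → ends 40
score at 40 (size 4, align 1) → ends 44
vy at 44 (size 4, align 1) → ends 48
team at 48 (size 16, align 1) → ends 64
target at 64 (size 4, align 1) → ends 68
ammo at 68 (size 40, align 1) → ends 108
x at 108 (size 8, align 1) → ends 116
cooldown at 116 (size 1, align 1) → ends 117
vx at 117 (size 4, align 1) → ends 121
total 121 bytes, alignment 1
array of 11: 11 × 121 = 1331

1331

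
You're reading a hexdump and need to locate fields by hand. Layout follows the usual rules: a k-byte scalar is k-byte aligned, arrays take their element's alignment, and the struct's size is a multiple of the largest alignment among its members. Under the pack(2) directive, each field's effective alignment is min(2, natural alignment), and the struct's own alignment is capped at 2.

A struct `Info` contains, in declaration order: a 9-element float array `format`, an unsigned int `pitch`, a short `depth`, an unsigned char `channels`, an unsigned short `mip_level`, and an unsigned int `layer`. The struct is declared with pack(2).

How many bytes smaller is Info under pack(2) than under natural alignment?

2

natural layout:
  0..36  format  (36B, 4-aligned)
  36..40  pitch  (4B, 4-aligned)
  40..42  depth  (2B, 2-aligned)
  42..43  channels  (1B, 1-aligned)
  43..44  -- padding (1B)
  44..46  mip_level  (2B, 2-aligned)
  46..48  -- padding (2B)
  48..52  layer  (4B, 4-aligned)
  sizeof = 52, alignof = 4
packed(2) layout:
  0..36  format  (36B, 2-aligned)
  36..40  pitch  (4B, 2-aligned)
  40..42  depth  (2B, 2-aligned)
  42..43  channels  (1B, 1-aligned)
  43..44  -- padding (1B)
  44..46  mip_level  (2B, 2-aligned)
  46..50  layer  (4B, 2-aligned)
  sizeof = 50, alignof = 2
52 − 50 = 2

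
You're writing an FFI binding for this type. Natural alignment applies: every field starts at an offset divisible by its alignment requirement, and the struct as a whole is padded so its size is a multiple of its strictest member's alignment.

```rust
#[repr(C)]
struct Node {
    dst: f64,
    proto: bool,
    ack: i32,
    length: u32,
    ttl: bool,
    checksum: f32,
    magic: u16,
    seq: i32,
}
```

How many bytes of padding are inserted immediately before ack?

3

dst at 0 (size 8, align 8) → ends 8
proto at 8 (size 1, align 1) → ends 9
pad 3 to align 4 for ack
ack at 12 (size 4, align 4) → ends 16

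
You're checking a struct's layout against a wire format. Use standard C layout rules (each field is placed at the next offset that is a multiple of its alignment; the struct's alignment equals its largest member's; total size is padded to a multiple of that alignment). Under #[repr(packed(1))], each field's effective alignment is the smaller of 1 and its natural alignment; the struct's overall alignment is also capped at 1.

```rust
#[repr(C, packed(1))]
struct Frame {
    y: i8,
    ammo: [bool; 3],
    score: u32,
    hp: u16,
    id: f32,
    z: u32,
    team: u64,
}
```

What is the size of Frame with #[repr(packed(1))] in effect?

26

y at 0 (size 1, align 1) → ends 1
ammo at 1 (size 3, align 1) → ends 4
score at 4 (size 4, align 1) → ends 8
hp at 8 (size 2, align 1) → ends 10
id at 10 (size 4, align 1) → ends 14
z at 14 (size 4, align 1) → ends 18
team at 18 (size 8, align 1) → ends 26
total 26 bytes, alignment 1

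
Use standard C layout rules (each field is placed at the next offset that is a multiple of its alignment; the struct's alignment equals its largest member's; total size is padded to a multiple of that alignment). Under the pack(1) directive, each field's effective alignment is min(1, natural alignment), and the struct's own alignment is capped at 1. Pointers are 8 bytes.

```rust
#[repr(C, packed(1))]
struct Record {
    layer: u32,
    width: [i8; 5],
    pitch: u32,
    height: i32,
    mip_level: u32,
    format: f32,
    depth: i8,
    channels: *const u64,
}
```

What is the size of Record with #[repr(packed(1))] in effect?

0..4  layer  (4B, 1-aligned)
4..9  width  (5B, 1-aligned)
9..13  pitch  (4B, 1-aligned)
13..17  height  (4B, 1-aligned)
17..21  mip_level  (4B, 1-aligned)
21..25  format  (4B, 1-aligned)
25..26  depth  (1B, 1-aligned)
26..34  channels  (8B, 1-aligned)
sizeof = 34, alignof = 1

34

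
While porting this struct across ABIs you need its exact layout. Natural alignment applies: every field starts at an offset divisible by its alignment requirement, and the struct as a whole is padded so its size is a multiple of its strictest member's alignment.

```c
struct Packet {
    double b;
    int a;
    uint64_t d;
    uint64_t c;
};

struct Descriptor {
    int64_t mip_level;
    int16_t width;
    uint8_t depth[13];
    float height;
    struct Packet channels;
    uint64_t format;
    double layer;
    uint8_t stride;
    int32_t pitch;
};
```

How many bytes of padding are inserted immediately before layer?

0

Packet: @0: b [8B, align 8] → 8; @8: a [4B, align 4] → 12; +4 pad (align 8); @16: d [8B, align 8] → 24; @24: c [8B, align 8] → 32; size 32, align 8
@0: mip_level [8B, align 8] → 8
@8: width [2B, align 2] → 10
@10: depth [13B, align 1] → 23
+1 pad (align 4)
@24: height [4B, align 4] → 28
+4 pad (align 8)
@32: channels [32B, align 8] → 64
@64: format [8B, align 8] → 72
@72: layer [8B, align 8] → 80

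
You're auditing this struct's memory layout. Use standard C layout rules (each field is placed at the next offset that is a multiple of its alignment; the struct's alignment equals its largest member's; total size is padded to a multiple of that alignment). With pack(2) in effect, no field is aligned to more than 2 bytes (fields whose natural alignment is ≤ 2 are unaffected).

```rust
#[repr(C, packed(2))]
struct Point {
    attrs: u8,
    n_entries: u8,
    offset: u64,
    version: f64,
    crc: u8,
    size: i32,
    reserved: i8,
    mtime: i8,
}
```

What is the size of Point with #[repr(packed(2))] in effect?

attrs at 0 (size 1, align 1) → ends 1
n_entries at 1 (size 1, align 1) → ends 2
offset at 2 (size 8, align 2) → ends 10
version at 10 (size 8, align 2) → ends 18
crc at 18 (size 1, align 1) → ends 19
pad 1 to align 2 for size
size at 20 (size 4, align 2) → ends 24
reserved at 24 (size 1, align 1) → ends 25
mtime at 25 (size 1, align 1) → ends 26
total 26 bytes, alignment 2

26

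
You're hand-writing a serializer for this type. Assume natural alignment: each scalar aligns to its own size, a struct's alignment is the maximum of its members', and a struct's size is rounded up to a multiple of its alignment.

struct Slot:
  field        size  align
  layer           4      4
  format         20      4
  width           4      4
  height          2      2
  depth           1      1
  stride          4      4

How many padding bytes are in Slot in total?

0..4  layer  (4B, 4-aligned)
4..24  format  (20B, 4-aligned)
24..28  width  (4B, 4-aligned)
28..30  height  (2B, 2-aligned)
30..31  depth  (1B, 1-aligned)
31..32  -- padding (1B)
32..36  stride  (4B, 4-aligned)
sizeof = 36, alignof = 4
data bytes 35, size 36 → padding 1

1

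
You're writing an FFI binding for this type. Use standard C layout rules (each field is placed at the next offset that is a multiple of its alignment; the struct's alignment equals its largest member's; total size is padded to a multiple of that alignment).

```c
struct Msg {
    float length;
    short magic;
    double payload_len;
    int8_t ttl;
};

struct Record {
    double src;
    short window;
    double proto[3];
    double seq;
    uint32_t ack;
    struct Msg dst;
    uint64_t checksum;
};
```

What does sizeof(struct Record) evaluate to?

Msg: length at 0 (size 4, align 4) → ends 4; magic at 4 (size 2, align 2) → ends 6; pad 2 to align 8 for payload_len; payload_len at 8 (size 8, align 8) → ends 16; ttl at 16 (size 1, align 1) → ends 17; tail pad 7 to reach multiple of 8; total 24 bytes, alignment 8
src at 0 (size 8, align 8) → ends 8
window at 8 (size 2, align 2) → ends 10
pad 6 to align 8 for proto
proto at 16 (size 24, align 8) → ends 40
seq at 40 (size 8, align 8) → ends 48
ack at 48 (size 4, align 4) → ends 52
pad 4 to align 8 for dst
dst at 56 (size 24, align 8) → ends 80
checksum at 80 (size 8, align 8) → ends 88
total 88 bytes, alignment 8

88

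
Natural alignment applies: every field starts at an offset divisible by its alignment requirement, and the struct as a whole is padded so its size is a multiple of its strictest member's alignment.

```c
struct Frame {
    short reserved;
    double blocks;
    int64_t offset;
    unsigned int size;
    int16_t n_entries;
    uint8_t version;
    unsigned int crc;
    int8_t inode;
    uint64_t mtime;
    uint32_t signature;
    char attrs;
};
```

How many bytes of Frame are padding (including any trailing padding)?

13

@0: reserved [2B, align 2] → 2
+6 pad (align 8)
@8: blocks [8B, align 8] → 16
@16: offset [8B, align 8] → 24
@24: size [4B, align 4] → 28
@28: n_entries [2B, align 2] → 30
@30: version [1B, align 1] → 31
+1 pad (align 4)
@32: crc [4B, align 4] → 36
@36: inode [1B, align 1] → 37
+3 pad (align 8)
@40: mtime [8B, align 8] → 48
@48: signature [4B, align 4] → 52
@52: attrs [1B, align 1] → 53
+3 tail pad (align 8)
size 56, align 8
data bytes 43, size 56 → padding 13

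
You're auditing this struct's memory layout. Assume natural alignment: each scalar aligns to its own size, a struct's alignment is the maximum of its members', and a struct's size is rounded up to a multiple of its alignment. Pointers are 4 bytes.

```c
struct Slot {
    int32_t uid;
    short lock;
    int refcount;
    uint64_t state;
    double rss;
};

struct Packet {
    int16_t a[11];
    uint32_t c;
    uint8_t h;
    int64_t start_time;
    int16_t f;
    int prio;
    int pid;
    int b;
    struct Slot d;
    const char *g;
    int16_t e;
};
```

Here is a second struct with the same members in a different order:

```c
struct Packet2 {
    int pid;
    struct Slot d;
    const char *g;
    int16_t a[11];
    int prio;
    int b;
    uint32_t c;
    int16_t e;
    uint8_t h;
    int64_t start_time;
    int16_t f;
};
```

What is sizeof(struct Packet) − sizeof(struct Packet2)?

-8

Slot: uid at 0 (size 4, align 4) → ends 4; lock at 4 (size 2, align 2) → ends 6; pad 2 to align 4 for refcount; refcount at 8 (size 4, align 4) → ends 12; pad 4 to align 8 for state; state at 16 (size 8, align 8) → ends 24; rss at 24 (size 8, align 8) → ends 32; total 32 bytes, alignment 8
a at 0 (size 22, align 2) → ends 22
pad 2 to align 4 for c
c at 24 (size 4, align 4) → ends 28
h at 28 (size 1, align 1) → ends 29
pad 3 to align 8 for start_time
start_time at 32 (size 8, align 8) → ends 40
f at 40 (size 2, align 2) → ends 42
pad 2 to align 4 for prio
prio at 44 (size 4, align 4) → ends 48
pid at 48 (size 4, align 4) → ends 52
b at 52 (size 4, align 4) → ends 56
d at 56 (size 32, align 8) → ends 88
g at 88 (size 4, align 4) → ends 92
e at 92 (size 2, align 2) → ends 94
tail pad 2 to reach multiple of 8
total 96 bytes, alignment 8
— Packet2 —
pid at 0 (size 4, align 4) → ends 4
pad 4 to align 8 for d
d at 8 (size 32, align 8) → ends 40
g at 40 (size 4, align 4) → ends 44
a at 44 (size 22, align 2) → ends 66
pad 2 to align 4 for prio
prio at 68 (size 4, align 4) → ends 72
b at 72 (size 4, align 4) → ends 76
c at 76 (size 4, align 4) → ends 80
e at 80 (size 2, align 2) → ends 82
h at 82 (size 1, align 1) → ends 83
pad 5 to align 8 for start_time
start_time at 88 (size 8, align 8) → ends 96
f at 96 (size 2, align 2) → ends 98
tail pad 6 to reach multiple of 8
total 104 bytes, alignment 8
96 − 104 = -8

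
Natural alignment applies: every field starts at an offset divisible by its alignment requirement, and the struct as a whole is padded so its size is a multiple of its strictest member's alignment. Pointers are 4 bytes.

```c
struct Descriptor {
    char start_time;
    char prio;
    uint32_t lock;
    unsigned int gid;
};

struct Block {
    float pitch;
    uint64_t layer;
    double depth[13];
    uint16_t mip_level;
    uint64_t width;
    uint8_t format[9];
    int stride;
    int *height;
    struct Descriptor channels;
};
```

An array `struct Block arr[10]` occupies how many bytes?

1680

Descriptor: @0: start_time [1B, align 1] → 1; @1: prio [1B, align 1] → 2; +2 pad (align 4); @4: lock [4B, align 4] → 8; @8: gid [4B, align 4] → 12; size 12, align 4
@0: pitch [4B, align 4] → 4
+4 pad (align 8)
@8: layer [8B, align 8] → 16
@16: depth [104B, align 8] → 120
@120: mip_level [2B, align 2] → 122
+6 pad (align 8)
@128: width [8B, align 8] → 136
@136: format [9B, align 1] → 145
+3 pad (align 4)
@148: stride [4B, align 4] → 152
@152: height [4B, align 4] → 156
@156: channels [12B, align 4] → 168
size 168, align 8
array of 10: 10 × 168 = 1680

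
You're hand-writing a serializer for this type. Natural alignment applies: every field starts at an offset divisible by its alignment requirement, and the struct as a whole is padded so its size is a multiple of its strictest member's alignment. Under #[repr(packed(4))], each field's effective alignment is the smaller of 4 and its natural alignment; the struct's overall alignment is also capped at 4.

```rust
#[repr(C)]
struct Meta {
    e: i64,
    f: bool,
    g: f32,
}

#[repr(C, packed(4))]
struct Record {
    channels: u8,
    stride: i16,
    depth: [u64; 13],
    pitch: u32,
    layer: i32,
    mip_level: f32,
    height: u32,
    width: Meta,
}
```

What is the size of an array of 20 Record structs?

Meta: 0..8  e  (8B, 8-aligned); 8..9  f  (1B, 1-aligned); 9..12  -- padding (3B); 12..16  g  (4B, 4-aligned); sizeof = 16, alignof = 8
0..1  channels  (1B, 1-aligned)
1..2  -- padding (1B)
2..4  stride  (2B, 2-aligned)
4..108  depth  (104B, 4-aligned)
108..112  pitch  (4B, 4-aligned)
112..116  layer  (4B, 4-aligned)
116..120  mip_level  (4B, 4-aligned)
120..124  height  (4B, 4-aligned)
124..140  width  (16B, 4-aligned)
sizeof = 140, alignof = 4
array of 20: 20 × 140 = 2800

2800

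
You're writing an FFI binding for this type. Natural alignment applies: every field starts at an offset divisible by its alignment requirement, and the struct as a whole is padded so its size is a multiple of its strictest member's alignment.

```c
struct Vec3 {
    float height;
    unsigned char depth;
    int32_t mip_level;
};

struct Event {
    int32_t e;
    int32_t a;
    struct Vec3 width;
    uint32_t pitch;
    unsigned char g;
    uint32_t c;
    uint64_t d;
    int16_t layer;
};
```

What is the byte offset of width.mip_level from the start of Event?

16

Vec3: @0: height [4B, align 4] → 4; @4: depth [1B, align 1] → 5; +3 pad (align 4); @8: mip_level [4B, align 4] → 12; size 12, align 4
@0: e [4B, align 4] → 4
@4: a [4B, align 4] → 8
@8: width [12B, align 4] → 20
within Vec3: mip_level at 8
8 + 8 = 16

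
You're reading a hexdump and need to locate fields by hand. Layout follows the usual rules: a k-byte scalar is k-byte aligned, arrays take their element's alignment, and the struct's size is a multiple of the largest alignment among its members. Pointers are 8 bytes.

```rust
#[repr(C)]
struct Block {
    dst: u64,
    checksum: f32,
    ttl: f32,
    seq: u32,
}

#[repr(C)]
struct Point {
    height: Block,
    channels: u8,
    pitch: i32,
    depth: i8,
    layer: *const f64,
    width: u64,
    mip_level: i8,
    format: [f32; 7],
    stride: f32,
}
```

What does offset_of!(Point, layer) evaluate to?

40

Block: @0: dst [8B, align 8] → 8; @8: checksum [4B, align 4] → 12; @12: ttl [4B, align 4] → 16; @16: seq [4B, align 4] → 20; +4 tail pad (align 8); size 24, align 8
@0: height [24B, align 8] → 24
@24: channels [1B, align 1] → 25
+3 pad (align 4)
@28: pitch [4B, align 4] → 32
@32: depth [1B, align 1] → 33
+7 pad (align 8)
@40: layer [8B, align 8] → 48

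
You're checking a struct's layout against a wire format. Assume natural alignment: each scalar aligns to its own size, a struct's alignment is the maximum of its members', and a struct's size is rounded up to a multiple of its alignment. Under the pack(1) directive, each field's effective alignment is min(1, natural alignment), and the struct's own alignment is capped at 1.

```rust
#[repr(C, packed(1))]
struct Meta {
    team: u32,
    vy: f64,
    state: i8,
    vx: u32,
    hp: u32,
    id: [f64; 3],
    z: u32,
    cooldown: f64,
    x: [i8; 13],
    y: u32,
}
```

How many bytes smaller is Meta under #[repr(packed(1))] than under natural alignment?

natural layout:
  @0: team [4B, align 4] → 4
  +4 pad (align 8)
  @8: vy [8B, align 8] → 16
  @16: state [1B, align 1] → 17
  +3 pad (align 4)
  @20: vx [4B, align 4] → 24
  @24: hp [4B, align 4] → 28
  +4 pad (align 8)
  @32: id [24B, align 8] → 56
  @56: z [4B, align 4] → 60
  +4 pad (align 8)
  @64: cooldown [8B, align 8] → 72
  @72: x [13B, align 1] → 85
  +3 pad (align 4)
  @88: y [4B, align 4] → 92
  +4 tail pad (align 8)
  size 96, align 8
packed(1) layout:
  @0: team [4B, align 1] → 4
  @4: vy [8B, align 1] → 12
  @12: state [1B, align 1] → 13
  @13: vx [4B, align 1] → 17
  @17: hp [4B, align 1] → 21
  @21: id [24B, align 1] → 45
  @45: z [4B, align 1] → 49
  @49: cooldown [8B, align 1] → 57
  @57: x [13B, align 1] → 70
  @70: y [4B, align 1] → 74
  size 74, align 1
96 − 74 = 22

22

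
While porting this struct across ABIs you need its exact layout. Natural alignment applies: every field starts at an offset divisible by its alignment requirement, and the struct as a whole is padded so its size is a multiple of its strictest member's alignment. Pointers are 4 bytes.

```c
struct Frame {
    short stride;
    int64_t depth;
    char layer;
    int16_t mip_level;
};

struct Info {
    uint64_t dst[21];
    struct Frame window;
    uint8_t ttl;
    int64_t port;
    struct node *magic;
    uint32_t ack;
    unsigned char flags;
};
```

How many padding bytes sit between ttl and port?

Frame: stride at 0 (size 2, align 2) → ends 2; pad 6 to align 8 for depth; depth at 8 (size 8, align 8) → ends 16; layer at 16 (size 1, align 1) → ends 17; pad 1 to align 2 for mip_level; mip_level at 18 (size 2, align 2) → ends 20; tail pad 4 to reach multiple of 8; total 24 bytes, alignment 8
dst at 0 (size 168, align 8) → ends 168
window at 168 (size 24, align 8) → ends 192
ttl at 192 (size 1, align 1) → ends 193
pad 7 to align 8 for port
port at 200 (size 8, align 8) → ends 208

7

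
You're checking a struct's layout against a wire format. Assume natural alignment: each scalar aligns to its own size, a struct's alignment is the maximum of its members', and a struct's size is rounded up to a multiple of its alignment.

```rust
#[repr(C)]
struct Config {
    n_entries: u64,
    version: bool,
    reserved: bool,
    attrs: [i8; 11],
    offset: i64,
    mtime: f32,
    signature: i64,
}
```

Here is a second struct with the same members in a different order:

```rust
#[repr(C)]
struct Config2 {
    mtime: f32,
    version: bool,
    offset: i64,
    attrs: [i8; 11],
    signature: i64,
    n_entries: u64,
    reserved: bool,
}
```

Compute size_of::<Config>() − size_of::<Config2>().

-8

n_entries at 0 (size 8, align 8) → ends 8
version at 8 (size 1, align 1) → ends 9
reserved at 9 (size 1, align 1) → ends 10
attrs at 10 (size 11, align 1) → ends 21
pad 3 to align 8 for offset
offset at 24 (size 8, align 8) → ends 32
mtime at 32 (size 4, align 4) → ends 36
pad 4 to align 8 for signature
signature at 40 (size 8, align 8) → ends 48
total 48 bytes, alignment 8
— Config2 —
mtime at 0 (size 4, align 4) → ends 4
version at 4 (size 1, align 1) → ends 5
pad 3 to align 8 for offset
offset at 8 (size 8, align 8) → ends 16
attrs at 16 (size 11, align 1) → ends 27
pad 5 to align 8 for signature
signature at 32 (size 8, align 8) → ends 40
n_entries at 40 (size 8, align 8) → ends 48
reserved at 48 (size 1, align 1) → ends 49
tail pad 7 to reach multiple of 8
total 56 bytes, alignment 8
48 − 56 = -8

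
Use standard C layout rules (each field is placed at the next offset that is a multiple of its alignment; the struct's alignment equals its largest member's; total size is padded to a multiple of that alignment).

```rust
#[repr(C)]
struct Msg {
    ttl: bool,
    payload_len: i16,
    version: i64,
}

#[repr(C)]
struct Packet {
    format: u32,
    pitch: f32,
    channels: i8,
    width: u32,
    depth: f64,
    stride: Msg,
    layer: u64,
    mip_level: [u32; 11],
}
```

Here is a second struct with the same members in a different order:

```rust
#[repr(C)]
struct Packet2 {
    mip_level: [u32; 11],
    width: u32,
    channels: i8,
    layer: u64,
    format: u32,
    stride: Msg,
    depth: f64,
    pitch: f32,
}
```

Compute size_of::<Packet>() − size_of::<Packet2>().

-8

Msg: 0..1  ttl  (1B, 1-aligned); 1..2  -- padding (1B); 2..4  payload_len  (2B, 2-aligned); 4..8  -- padding (4B); 8..16  version  (8B, 8-aligned); sizeof = 16, alignof = 8
0..4  format  (4B, 4-aligned)
4..8  pitch  (4B, 4-aligned)
8..9  channels  (1B, 1-aligned)
9..12  -- padding (3B)
12..16  width  (4B, 4-aligned)
16..24  depth  (8B, 8-aligned)
24..40  stride  (16B, 8-aligned)
40..48  layer  (8B, 8-aligned)
48..92  mip_level  (44B, 4-aligned)
92..96  -- tail padding (4B)
sizeof = 96, alignof = 8
— Packet2 —
0..44  mip_level  (44B, 4-aligned)
44..48  width  (4B, 4-aligned)
48..49  channels  (1B, 1-aligned)
49..56  -- padding (7B)
56..64  layer  (8B, 8-aligned)
64..68  format  (4B, 4-aligned)
68..72  -- padding (4B)
72..88  stride  (16B, 8-aligned)
88..96  depth  (8B, 8-aligned)
96..100  pitch  (4B, 4-aligned)
100..104  -- tail padding (4B)
sizeof = 104, alignof = 8
96 − 104 = -8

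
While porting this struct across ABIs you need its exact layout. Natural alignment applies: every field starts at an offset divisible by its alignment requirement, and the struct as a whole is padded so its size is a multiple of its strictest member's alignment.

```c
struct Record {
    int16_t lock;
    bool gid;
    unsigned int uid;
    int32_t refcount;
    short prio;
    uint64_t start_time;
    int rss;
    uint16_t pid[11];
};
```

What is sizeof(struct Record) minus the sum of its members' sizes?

9

0..2  lock  (2B, 2-aligned)
2..3  gid  (1B, 1-aligned)
3..4  -- padding (1B)
4..8  uid  (4B, 4-aligned)
8..12  refcount  (4B, 4-aligned)
12..14  prio  (2B, 2-aligned)
14..16  -- padding (2B)
16..24  start_time  (8B, 8-aligned)
24..28  rss  (4B, 4-aligned)
28..50  pid  (22B, 2-aligned)
50..56  -- tail padding (6B)
sizeof = 56, alignof = 8
data bytes 47, size 56 → padding 9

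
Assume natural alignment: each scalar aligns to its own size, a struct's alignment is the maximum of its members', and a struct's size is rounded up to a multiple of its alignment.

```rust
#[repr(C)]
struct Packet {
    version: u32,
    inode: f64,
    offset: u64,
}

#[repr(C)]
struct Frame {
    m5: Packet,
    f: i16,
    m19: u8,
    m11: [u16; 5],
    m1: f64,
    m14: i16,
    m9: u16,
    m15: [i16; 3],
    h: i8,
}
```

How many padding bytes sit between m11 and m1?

Packet: @0: version [4B, align 4] → 4; +4 pad (align 8); @8: inode [8B, align 8] → 16; @16: offset [8B, align 8] → 24; size 24, align 8
@0: m5 [24B, align 8] → 24
@24: f [2B, align 2] → 26
@26: m19 [1B, align 1] → 27
+1 pad (align 2)
@28: m11 [10B, align 2] → 38
+2 pad (align 8)
@40: m1 [8B, align 8] → 48

2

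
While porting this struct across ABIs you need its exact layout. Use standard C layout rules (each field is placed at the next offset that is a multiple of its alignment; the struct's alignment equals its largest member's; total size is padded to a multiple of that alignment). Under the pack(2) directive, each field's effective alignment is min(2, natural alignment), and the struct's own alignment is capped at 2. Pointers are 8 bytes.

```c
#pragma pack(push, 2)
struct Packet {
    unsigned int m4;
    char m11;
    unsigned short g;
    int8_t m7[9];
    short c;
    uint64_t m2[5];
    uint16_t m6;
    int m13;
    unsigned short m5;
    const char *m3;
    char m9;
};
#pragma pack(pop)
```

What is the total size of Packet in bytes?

78

@0: m4 [4B, align 2] → 4
@4: m11 [1B, align 1] → 5
+1 pad (align 2)
@6: g [2B, align 2] → 8
@8: m7 [9B, align 1] → 17
+1 pad (align 2)
@18: c [2B, align 2] → 20
@20: m2 [40B, align 2] → 60
@60: m6 [2B, align 2] → 62
@62: m13 [4B, align 2] → 66
@66: m5 [2B, align 2] → 68
@68: m3 [8B, align 2] → 76
@76: m9 [1B, align 1] → 77
+1 tail pad (align 2)
size 78, align 2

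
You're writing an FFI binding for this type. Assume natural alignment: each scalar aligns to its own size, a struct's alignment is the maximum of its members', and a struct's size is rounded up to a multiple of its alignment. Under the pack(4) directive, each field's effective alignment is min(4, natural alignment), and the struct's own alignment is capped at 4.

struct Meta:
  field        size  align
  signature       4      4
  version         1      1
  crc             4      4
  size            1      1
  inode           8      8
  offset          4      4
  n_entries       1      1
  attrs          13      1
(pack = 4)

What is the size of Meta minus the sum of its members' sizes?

signature at 0 (size 4, align 4) → ends 4
version at 4 (size 1, align 1) → ends 5
pad 3 to align 4 for crc
crc at 8 (size 4, align 4) → ends 12
size at 12 (size 1, align 1) → ends 13
pad 3 to align 4 for inode
inode at 16 (size 8, align 4) → ends 24
offset at 24 (size 4, align 4) → ends 28
n_entries at 28 (size 1, align 1) → ends 29
attrs at 29 (size 13, align 1) → ends 42
tail pad 2 to reach multiple of 4
total 44 bytes, alignment 4
data bytes 36, size 44 → padding 8

8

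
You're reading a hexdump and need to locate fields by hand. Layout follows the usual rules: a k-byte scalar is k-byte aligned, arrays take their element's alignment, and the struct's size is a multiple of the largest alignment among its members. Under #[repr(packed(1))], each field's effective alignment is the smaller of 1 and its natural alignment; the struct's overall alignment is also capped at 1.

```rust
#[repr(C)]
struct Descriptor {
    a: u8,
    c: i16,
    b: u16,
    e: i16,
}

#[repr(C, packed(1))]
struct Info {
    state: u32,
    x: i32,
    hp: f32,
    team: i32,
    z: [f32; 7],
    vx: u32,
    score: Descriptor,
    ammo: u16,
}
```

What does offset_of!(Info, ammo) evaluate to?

Descriptor: @0: a [1B, align 1] → 1; +1 pad (align 2); @2: c [2B, align 2] → 4; @4: b [2B, align 2] → 6; @6: e [2B, align 2] → 8; size 8, align 2
@0: state [4B, align 1] → 4
@4: x [4B, align 1] → 8
@8: hp [4B, align 1] → 12
@12: team [4B, align 1] → 16
@16: z [28B, align 1] → 44
@44: vx [4B, align 1] → 48
@48: score [8B, align 1] → 56
@56: ammo [2B, align 1] → 58

56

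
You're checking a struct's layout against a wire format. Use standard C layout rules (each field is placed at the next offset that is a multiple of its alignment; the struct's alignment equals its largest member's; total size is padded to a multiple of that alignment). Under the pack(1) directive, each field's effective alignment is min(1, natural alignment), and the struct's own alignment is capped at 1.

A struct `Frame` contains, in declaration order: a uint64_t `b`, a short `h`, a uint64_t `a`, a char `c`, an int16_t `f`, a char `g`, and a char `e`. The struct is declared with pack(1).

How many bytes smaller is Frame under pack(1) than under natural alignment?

natural layout:
  b at 0 (size 8, align 8) → ends 8
  h at 8 (size 2, align 2) → ends 10
  pad 6 to align 8 for a
  a at 16 (size 8, align 8) → ends 24
  c at 24 (size 1, align 1) → ends 25
  pad 1 to align 2 for f
  f at 26 (size 2, align 2) → ends 28
  g at 28 (size 1, align 1) → ends 29
  e at 29 (size 1, align 1) → ends 30
  tail pad 2 to reach multiple of 8
  total 32 bytes, alignment 8
packed(1) layout:
  b at 0 (size 8, align 1) → ends 8
  h at 8 (size 2, align 1) → ends 10
  a at 10 (size 8, align 1) → ends 18
  c at 18 (size 1, align 1) → ends 19
  f at 19 (size 2, align 1) → ends 21
  g at 21 (size 1, align 1) → ends 22
  e at 22 (size 1, align 1) → ends 23
  total 23 bytes, alignment 1
32 − 23 = 9

9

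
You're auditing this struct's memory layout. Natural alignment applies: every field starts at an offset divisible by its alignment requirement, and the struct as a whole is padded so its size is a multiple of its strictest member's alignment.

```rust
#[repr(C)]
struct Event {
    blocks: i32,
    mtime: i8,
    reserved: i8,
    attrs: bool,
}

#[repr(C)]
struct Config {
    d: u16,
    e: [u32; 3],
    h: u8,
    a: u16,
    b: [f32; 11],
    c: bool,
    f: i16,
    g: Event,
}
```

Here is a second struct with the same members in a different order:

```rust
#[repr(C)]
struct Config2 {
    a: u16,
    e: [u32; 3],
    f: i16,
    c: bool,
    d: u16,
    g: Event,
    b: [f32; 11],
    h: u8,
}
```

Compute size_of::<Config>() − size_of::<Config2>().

Event: @0: blocks [4B, align 4] → 4; @4: mtime [1B, align 1] → 5; @5: reserved [1B, align 1] → 6; @6: attrs [1B, align 1] → 7; +1 tail pad (align 4); size 8, align 4
@0: d [2B, align 2] → 2
+2 pad (align 4)
@4: e [12B, align 4] → 16
@16: h [1B, align 1] → 17
+1 pad (align 2)
@18: a [2B, align 2] → 20
@20: b [44B, align 4] → 64
@64: c [1B, align 1] → 65
+1 pad (align 2)
@66: f [2B, align 2] → 68
@68: g [8B, align 4] → 76
size 76, align 4
— Config2 —
@0: a [2B, align 2] → 2
+2 pad (align 4)
@4: e [12B, align 4] → 16
@16: f [2B, align 2] → 18
@18: c [1B, align 1] → 19
+1 pad (align 2)
@20: d [2B, align 2] → 22
+2 pad (align 4)
@24: g [8B, align 4] → 32
@32: b [44B, align 4] → 76
@76: h [1B, align 1] → 77
+3 tail pad (align 4)
size 80, align 4
76 − 80 = -4

-4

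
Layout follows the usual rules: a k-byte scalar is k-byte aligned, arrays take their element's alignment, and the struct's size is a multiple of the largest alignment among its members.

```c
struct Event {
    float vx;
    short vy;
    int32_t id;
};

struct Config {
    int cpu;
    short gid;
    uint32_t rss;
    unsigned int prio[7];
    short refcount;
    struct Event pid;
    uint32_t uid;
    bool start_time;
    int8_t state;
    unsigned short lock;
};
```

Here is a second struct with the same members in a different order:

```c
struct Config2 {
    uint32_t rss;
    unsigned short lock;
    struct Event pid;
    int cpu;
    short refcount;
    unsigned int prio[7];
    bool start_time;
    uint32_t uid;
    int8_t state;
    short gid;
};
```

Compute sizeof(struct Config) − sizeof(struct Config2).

Event: 0..4  vx  (4B, 4-aligned); 4..6  vy  (2B, 2-aligned); 6..8  -- padding (2B); 8..12  id  (4B, 4-aligned); sizeof = 12, alignof = 4
0..4  cpu  (4B, 4-aligned)
4..6  gid  (2B, 2-aligned)
6..8  -- padding (2B)
8..12  rss  (4B, 4-aligned)
12..40  prio  (28B, 4-aligned)
40..42  refcount  (2B, 2-aligned)
42..44  -- padding (2B)
44..56  pid  (12B, 4-aligned)
56..60  uid  (4B, 4-aligned)
60..61  start_time  (1B, 1-aligned)
61..62  state  (1B, 1-aligned)
62..64  lock  (2B, 2-aligned)
sizeof = 64, alignof = 4
— Config2 —
0..4  rss  (4B, 4-aligned)
4..6  lock  (2B, 2-aligned)
6..8  -- padding (2B)
8..20  pid  (12B, 4-aligned)
20..24  cpu  (4B, 4-aligned)
24..26  refcount  (2B, 2-aligned)
26..28  -- padding (2B)
28..56  prio  (28B, 4-aligned)
56..57  start_time  (1B, 1-aligned)
57..60  -- padding (3B)
60..64  uid  (4B, 4-aligned)
64..65  state  (1B, 1-aligned)
65..66  -- padding (1B)
66..68  gid  (2B, 2-aligned)
sizeof = 68, alignof = 4
64 − 68 = -4

-4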